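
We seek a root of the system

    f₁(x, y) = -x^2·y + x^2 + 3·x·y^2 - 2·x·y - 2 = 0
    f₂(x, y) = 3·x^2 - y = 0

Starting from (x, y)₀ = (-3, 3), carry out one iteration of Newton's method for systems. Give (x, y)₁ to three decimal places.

(-1.630, 2.337)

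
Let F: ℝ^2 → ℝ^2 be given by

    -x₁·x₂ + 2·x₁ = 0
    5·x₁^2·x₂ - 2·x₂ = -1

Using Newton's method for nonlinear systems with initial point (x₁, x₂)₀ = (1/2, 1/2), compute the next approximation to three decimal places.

(2.500, 8.000)

At (1/2, 1/2): F = (0.750, 0.625).
Jacobian J = [[-x₂ + 2, -x₁], [10·x₁·x₂, 5·x₁^2 - 2]].
At the point, J = [[1.500, -0.500], [2.500, -0.750]] (det J = 0.125).
Solving J·Δ = −F gives Δ = (2.000, 7.500).
Then the next iterate is (x₁, x₂)₁ = (2.500, 8.000).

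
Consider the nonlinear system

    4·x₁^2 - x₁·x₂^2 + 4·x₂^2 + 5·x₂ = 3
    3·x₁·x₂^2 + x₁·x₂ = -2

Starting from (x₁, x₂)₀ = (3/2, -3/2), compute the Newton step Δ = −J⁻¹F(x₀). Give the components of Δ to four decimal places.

At (3/2, -3/2): F = (4.1250, 9.8750).
Jacobian J = [[8·x₁ - x₂^2, -2·x₁·x₂ + 8·x₂ + 5], [3·x₂^2 + x₂, 6·x₁·x₂ + x₁]].
At the point, J = [[9.7500, -2.5000], [5.2500, -12.0000]] (det J = -103.8750).
Solving J·Δ = −F gives Δ = (-0.2389, 0.7184).

(-0.2389, 0.7184)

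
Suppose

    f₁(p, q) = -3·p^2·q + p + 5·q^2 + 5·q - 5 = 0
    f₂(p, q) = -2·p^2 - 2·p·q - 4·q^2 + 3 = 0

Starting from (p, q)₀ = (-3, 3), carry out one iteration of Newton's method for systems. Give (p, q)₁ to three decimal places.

At (-3, 3): F = (-29.000, -33.000).
Jacobian J = [[-6·p·q + 1, -3·p^2 + 10·q + 5], [-4·p - 2·q, -2·p - 8·q]].
At the point, J = [[55.000, 8.000], [6.000, -18.000]] (det J = -1038.000).
Solving J·Δ = −F gives Δ = (0.757, -1.581).
Then the next iterate is (p, q)₁ = (-2.243, 1.419).

(-2.243, 1.419)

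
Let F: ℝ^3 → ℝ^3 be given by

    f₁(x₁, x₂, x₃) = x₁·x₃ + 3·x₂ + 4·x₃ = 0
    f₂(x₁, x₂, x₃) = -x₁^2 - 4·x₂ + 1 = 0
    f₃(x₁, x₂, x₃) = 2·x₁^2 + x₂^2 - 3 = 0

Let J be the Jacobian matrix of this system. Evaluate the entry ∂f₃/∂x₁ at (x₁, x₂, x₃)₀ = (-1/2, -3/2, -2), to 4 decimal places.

∂f₃/∂x₁ = 4·x₁.
At (-1/2, -3/2, -2) this is -2.0000.

-2.0000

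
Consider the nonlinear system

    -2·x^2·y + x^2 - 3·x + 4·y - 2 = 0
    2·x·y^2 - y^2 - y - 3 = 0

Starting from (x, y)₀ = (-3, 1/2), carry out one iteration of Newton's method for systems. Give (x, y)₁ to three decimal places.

At (-3, 1/2): F = (9.000, -5.250).
Jacobian J = [[-4·x·y + 2·x - 3, -2·x^2 + 4], [2·y^2, 4·x·y - 2·y - 1]].
At the point, J = [[-3.000, -14.000], [0.500, -8.000]] (det J = 31.000).
Solving J·Δ = −F gives Δ = (4.694, -0.363).
Then the next iterate is (x, y)₁ = (1.694, 0.137).

(1.694, 0.137)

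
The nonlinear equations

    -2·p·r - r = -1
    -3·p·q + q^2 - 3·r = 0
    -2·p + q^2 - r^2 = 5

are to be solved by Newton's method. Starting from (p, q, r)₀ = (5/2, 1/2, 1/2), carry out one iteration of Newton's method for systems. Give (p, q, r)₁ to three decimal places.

(-2.674, 0.681, 1.029)

At (5/2, 1/2, 1/2): F = (-2.000, -5.000, -10.000).
Jacobian J = [[-2·r, 0, -2·p - 1], [-3·q, -3·p + 2·q, -3], [-2, 2·q, -2·r]].
At the point, J = [[-1.000, 0.000, -6.000], [-1.500, -6.500, -3.000], [-2.000, 1.000, -1.000]] (det J = 77.500).
Solving J·Δ = −F gives Δ = (-5.174, 0.181, 0.529).
Then the next iterate is (p, q, r)₁ = (-2.674, 0.681, 1.029).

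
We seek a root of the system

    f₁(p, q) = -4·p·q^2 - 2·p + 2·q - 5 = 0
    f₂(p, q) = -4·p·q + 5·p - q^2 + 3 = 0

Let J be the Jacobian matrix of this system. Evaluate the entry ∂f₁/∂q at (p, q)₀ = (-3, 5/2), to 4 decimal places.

62.0000

∂f₁/∂q = -8·p·q + 2.
At (-3, 5/2) this is 62.0000.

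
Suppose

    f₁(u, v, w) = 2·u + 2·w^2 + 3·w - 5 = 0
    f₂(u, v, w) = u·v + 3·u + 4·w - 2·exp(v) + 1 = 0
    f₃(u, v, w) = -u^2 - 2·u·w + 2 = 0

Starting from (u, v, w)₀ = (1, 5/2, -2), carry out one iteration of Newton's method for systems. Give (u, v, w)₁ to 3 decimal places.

At (1, 5/2, -2): F = (-1.000, -25.86499, 5.000).
Jacobian J = [[2, 0, 4·w + 3], [v + 3, u - 2·exp(v), 4], [-2·u - 2·w, 0, -2·u]].
At the point, J = [[2.000, 0.000, -5.000], [5.500, -23.36499, 4.000], [2.000, 0.000, -2.000]] (det J = -140.18993).
Solving J·Δ = −F gives Δ = (-4.500, -2.509, -2.000).
Then the next iterate is (u, v, w)₁ = (-3.500, -0.009, -4.000).

(-3.500, -0.009, -4.000)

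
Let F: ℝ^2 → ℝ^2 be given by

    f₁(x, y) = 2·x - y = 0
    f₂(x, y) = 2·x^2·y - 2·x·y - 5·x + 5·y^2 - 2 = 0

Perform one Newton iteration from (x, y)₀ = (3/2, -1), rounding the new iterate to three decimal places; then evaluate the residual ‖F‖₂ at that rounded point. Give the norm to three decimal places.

At (3/2, -1): F = (4.000, -6.000).
Jacobian J = [[2, -1], [4·x·y - 2·y - 5, 2·x^2 - 2·x + 10·y]].
At the point, J = [[2.000, -1.000], [-9.000, -8.500]] (det J = -26.000).
Solving J·Δ = −F gives Δ = (-1.538, 0.923).
Then the next iterate is (x, y)₁ = (-0.038, -0.077).
Re-evaluating at (-0.038, -0.077): F = (0.001, -1.78643), so ‖F‖₂ = 1.786.

1.786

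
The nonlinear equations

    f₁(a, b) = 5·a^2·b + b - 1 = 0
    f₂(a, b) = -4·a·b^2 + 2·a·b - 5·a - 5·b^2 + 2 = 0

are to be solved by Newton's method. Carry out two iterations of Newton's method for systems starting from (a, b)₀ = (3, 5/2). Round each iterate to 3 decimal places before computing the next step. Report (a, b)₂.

(1.597, 0.730)

At (3, 5/2): F = (114.000, -104.250).
Jacobian J = [[10·a·b, 5·a^2 + 1], [-4·b^2 + 2·b - 5, -8·a·b + 2·a - 10·b]].
At the point, J = [[75.000, 46.000], [-25.000, -79.000]] (det J = -4775.000).
Solving J·Δ = −F gives Δ = (-0.882, -1.041).
Then the next iterate is (a, b)₁ = (2.118, 1.459).
Round to (2.118, 1.459) and repeat: F = (33.18382, -31.08727), J = [[30.90162, 23.42962], [-10.59672, -35.07530]].
Δ = (-0.521, -0.729), so (a, b)₂ = (1.597, 0.730).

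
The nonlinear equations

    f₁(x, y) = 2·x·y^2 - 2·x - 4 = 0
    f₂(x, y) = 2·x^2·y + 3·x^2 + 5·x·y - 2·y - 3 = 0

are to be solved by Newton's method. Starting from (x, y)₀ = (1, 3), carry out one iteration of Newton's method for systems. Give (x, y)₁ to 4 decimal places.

At (1, 3): F = (12.0000, 15.0000).
Jacobian J = [[2·y^2 - 2, 4·x·y], [4·x·y + 6·x + 5·y, 2·x^2 + 5·x - 2]].
At the point, J = [[16.0000, 12.0000], [33.0000, 5.0000]] (det J = -316.0000).
Solving J·Δ = −F gives Δ = (-0.3797, -0.4937).
Then the next iterate is (x, y)₁ = (0.6203, 2.5063).

(0.6203, 2.5063)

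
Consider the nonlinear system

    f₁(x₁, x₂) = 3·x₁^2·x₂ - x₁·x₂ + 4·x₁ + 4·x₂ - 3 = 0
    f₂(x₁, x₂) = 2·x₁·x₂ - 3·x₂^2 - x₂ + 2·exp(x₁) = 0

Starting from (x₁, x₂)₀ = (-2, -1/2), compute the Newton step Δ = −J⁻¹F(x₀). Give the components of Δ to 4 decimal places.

At (-2, -1/2): F = (-20.0000, 2.020671).
Jacobian J = [[6·x₁·x₂ - x₂ + 4, 3·x₁^2 - x₁ + 4], [2·x₂ + 2·exp(x₁), 2·x₁ - 6·x₂ - 1]].
At the point, J = [[10.5000, 18.0000], [-0.729329, -2.0000]] (det J = -7.872070).
Solving J·Δ = −F gives Δ = (0.4609, 0.8423).

(0.4609, 0.8423)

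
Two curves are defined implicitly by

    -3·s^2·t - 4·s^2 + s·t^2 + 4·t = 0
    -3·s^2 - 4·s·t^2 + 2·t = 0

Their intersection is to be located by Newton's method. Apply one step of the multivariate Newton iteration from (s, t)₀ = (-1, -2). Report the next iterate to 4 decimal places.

At (-1, -2): F = (-10.0000, 9.0000).
Jacobian J = [[-6·s·t - 8·s + t^2, -3·s^2 + 2·s·t + 4], [-6·s - 4·t^2, -8·s·t + 2]].
At the point, J = [[0.0000, 5.0000], [-10.0000, -14.0000]] (det J = 50.0000).
Solving J·Δ = −F gives Δ = (-1.9000, 2.0000).
Then the next iterate is (s, t)₁ = (-2.9000, 0.0000).

(-2.9000, 0.0000)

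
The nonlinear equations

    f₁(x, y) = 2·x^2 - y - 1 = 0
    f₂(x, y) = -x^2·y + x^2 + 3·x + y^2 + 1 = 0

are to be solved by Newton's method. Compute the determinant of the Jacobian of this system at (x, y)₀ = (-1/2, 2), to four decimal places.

J = [[4·x, -1], [-2·x·y + 2·x + 3, -x^2 + 2·y]].
At the point, J = [[-2.0000, -1.0000], [4.0000, 3.7500]].
det J = -3.5000.

-3.5000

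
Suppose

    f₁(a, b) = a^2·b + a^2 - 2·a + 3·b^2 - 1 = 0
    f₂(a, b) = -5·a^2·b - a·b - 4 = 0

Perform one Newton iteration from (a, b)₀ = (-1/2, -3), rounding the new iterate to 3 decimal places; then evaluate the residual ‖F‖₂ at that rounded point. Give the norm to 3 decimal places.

At (-1/2, -3): F = (26.500, -1.750).
Jacobian J = [[2·a·b + 2·a - 2, a^2 + 6·b], [-10·a·b - b, -5·a^2 - a]].
At the point, J = [[0.000, -17.750], [-12.000, -0.750]] (det J = -213.000).
Solving J·Δ = −F gives Δ = (-0.239, 1.493).
Then the next iterate is (a, b)₁ = (-0.739, -1.507).
Re-evaluating at (-0.739, -1.507): F = (7.01426, -0.99865), so ‖F‖₂ = 7.085.

7.085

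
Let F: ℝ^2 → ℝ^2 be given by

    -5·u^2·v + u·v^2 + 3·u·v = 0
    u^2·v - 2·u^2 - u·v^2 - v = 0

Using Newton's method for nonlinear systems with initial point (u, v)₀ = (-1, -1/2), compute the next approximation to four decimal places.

(-0.5949, -0.3259)

At (-1, -1/2): F = (3.7500, -1.7500).
Jacobian J = [[-10·u·v + v^2 + 3·v, -5·u^2 + 2·u·v + 3·u], [2·u·v - 4·u - v^2, u^2 - 2·u·v - 1]].
At the point, J = [[-6.2500, -7.0000], [4.7500, -1.0000]] (det J = 39.5000).
Solving J·Δ = −F gives Δ = (0.4051, 0.1741).
Then the next iterate is (u, v)₁ = (-0.5949, -0.3259).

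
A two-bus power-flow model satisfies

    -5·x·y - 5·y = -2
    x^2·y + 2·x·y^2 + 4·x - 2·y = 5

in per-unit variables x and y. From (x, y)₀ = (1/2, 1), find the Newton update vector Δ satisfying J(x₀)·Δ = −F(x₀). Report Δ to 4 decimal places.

(0.5756, -1.1171)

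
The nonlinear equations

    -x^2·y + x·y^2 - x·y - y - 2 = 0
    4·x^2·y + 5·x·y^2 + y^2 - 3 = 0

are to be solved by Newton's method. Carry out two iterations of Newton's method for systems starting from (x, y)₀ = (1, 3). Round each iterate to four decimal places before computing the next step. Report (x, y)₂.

(-0.3317, 0.5496)

At (1, 3): F = (-2.0000, 63.0000).
Jacobian J = [[-2·x·y + y^2 - y, -x^2 + 2·x·y - x - 1], [8·x·y + 5·y^2, 4·x^2 + 10·x·y + 2·y]].
At the point, J = [[0.0000, 3.0000], [69.0000, 40.0000]] (det J = -207.0000).
Solving J·Δ = −F gives Δ = (-1.2995, 0.6667).
Then the next iterate is (x, y)₁ = (-0.2995, 3.6667).
Round to (-0.2995, 3.6667) and repeat: F = (-8.924112, -8.373117), J = [[11.974342, -2.986554], [58.438031, -3.289566]].
Δ = (-0.0322, -3.1171), so (x, y)₂ = (-0.3317, 0.5496).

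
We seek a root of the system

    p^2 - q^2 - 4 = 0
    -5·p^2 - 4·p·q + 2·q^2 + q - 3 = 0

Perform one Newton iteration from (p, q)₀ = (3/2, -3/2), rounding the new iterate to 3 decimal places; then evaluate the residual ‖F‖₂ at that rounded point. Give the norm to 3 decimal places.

25.681

At (3/2, -3/2): F = (-4.000, -2.250).
Jacobian J = [[2·p, -2·q], [-10·p - 4·q, -4·p + 4·q + 1]].
At the point, J = [[3.000, 3.000], [-9.000, -11.000]] (det J = -6.000).
Solving J·Δ = −F gives Δ = (8.458, -7.125).
Then the next iterate is (p, q)₁ = (9.958, -8.625).
Re-evaluating at (9.958, -8.625): F = (20.77114, -15.10157), so ‖F‖₂ = 25.681.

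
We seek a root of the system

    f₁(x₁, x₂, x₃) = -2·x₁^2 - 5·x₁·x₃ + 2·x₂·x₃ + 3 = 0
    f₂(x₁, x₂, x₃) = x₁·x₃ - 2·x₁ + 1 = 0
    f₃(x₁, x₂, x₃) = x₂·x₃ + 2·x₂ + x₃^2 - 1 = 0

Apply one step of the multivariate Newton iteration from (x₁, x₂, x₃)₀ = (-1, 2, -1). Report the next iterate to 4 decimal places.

At (-1, 2, -1): F = (-8.0000, 4.0000, 2.0000).
Jacobian J = [[-4·x₁ - 5·x₃, 2·x₃, -5·x₁ + 2·x₂], [x₃ - 2, 0, x₁], [0, x₃ + 2, x₂ + 2·x₃]].
At the point, J = [[9.0000, -2.0000, 9.0000], [-3.0000, 0.0000, -1.0000], [0.0000, 1.0000, 0.0000]] (det J = -18.0000).
Solving J·Δ = −F gives Δ = (1.7778, -2.0000, -1.3333).
Then the next iterate is (x₁, x₂, x₃)₁ = (0.7778, 0.0000, -2.3333).

(0.7778, 0.0000, -2.3333)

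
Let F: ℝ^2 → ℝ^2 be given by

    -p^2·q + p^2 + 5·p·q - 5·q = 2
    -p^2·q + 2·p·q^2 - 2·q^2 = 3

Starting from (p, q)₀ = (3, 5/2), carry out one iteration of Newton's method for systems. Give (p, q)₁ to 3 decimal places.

At (3, 5/2): F = (9.500, -0.500).
Jacobian J = [[-2·p·q + 2·p + 5·q, -p^2 + 5·p - 5], [-2·p·q + 2·q^2, -p^2 + 4·p·q - 4·q]].
At the point, J = [[3.500, 1.000], [-2.500, 11.000]] (det J = 41.000).
Solving J·Δ = −F gives Δ = (-2.561, -0.537).
Then the next iterate is (p, q)₁ = (0.439, 1.963).

(0.439, 1.963)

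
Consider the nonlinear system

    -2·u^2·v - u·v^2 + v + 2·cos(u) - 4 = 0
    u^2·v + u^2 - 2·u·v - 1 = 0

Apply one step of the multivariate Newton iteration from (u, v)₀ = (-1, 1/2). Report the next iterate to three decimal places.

(-0.077, 1.231)

At (-1, 1/2): F = (-3.16940, 1.500).
Jacobian J = [[-4·u·v - v^2 - 2·sin(u), -2·u^2 - 2·u·v + 1], [2·u·v + 2·u - 2·v, u^2 - 2·u]].
At the point, J = [[3.43294, 0.000], [-4.000, 3.000]] (det J = 10.29883).
Solving J·Δ = −F gives Δ = (0.923, 0.731).
Then the next iterate is (u, v)₁ = (-0.077, 1.231).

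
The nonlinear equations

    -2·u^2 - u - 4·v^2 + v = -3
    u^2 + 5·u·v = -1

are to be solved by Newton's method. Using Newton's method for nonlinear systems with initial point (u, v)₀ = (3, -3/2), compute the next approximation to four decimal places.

At (3, -3/2): F = (-28.5000, -12.5000).
Jacobian J = [[-4·u - 1, -8·v + 1], [2·u + 5·v, 5·u]].
At the point, J = [[-13.0000, 13.0000], [-1.5000, 15.0000]] (det J = -175.5000).
Solving J·Δ = −F gives Δ = (-1.5100, 0.6823).
Then the next iterate is (u, v)₁ = (1.4900, -0.8177).

(1.4900, -0.8177)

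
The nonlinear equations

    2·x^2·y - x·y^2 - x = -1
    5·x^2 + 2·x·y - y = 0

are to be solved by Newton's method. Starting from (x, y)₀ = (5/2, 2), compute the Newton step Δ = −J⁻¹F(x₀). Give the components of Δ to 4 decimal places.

(-3.5300, 15.7800)

At (5/2, 2): F = (13.5000, 39.2500).
Jacobian J = [[4·x·y - y^2 - 1, 2·x^2 - 2·x·y], [10·x + 2·y, 2·x - 1]].
At the point, J = [[15.0000, 2.5000], [29.0000, 4.0000]] (det J = -12.5000).
Solving J·Δ = −F gives Δ = (-3.5300, 15.7800).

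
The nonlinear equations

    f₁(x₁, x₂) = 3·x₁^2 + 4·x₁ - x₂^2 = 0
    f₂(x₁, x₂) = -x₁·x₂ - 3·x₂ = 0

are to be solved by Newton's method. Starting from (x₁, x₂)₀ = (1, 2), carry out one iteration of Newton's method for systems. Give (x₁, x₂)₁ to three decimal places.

(0.083, 0.458)

At (1, 2): F = (3.000, -8.000).
Jacobian J = [[6·x₁ + 4, -2·x₂], [-x₂, -x₁ - 3]].
At the point, J = [[10.000, -4.000], [-2.000, -4.000]] (det J = -48.000).
Solving J·Δ = −F gives Δ = (-0.917, -1.542).
Then the next iterate is (x₁, x₂)₁ = (0.083, 0.458).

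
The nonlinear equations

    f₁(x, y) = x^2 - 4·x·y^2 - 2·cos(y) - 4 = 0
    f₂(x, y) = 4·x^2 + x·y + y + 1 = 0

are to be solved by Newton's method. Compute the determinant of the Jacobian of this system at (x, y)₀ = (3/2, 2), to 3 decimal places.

278.040

J = [[2·x - 4·y^2, -8·x·y + 2·sin(y)], [8·x + y, x + 1]].
At the point, J = [[-13.000, -22.18141], [14.000, 2.500]].
det J = 278.040.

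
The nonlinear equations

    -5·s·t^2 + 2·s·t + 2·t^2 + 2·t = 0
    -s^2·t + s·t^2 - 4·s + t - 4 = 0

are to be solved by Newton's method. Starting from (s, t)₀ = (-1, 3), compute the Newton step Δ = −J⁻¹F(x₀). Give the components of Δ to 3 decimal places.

At (-1, 3): F = (63.000, -9.000).
Jacobian J = [[-5·t^2 + 2·t, -10·s·t + 2·s + 4·t + 2], [-2·s·t + t^2 - 4, -s^2 + 2·s·t + 1]].
At the point, J = [[-39.000, 42.000], [11.000, -6.000]] (det J = -228.000).
Solving J·Δ = −F gives Δ = (0.000, -1.500).

(0.000, -1.500)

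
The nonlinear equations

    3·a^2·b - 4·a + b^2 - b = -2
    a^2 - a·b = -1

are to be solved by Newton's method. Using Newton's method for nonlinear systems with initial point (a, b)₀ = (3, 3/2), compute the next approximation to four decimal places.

(1.7306, 1.4292)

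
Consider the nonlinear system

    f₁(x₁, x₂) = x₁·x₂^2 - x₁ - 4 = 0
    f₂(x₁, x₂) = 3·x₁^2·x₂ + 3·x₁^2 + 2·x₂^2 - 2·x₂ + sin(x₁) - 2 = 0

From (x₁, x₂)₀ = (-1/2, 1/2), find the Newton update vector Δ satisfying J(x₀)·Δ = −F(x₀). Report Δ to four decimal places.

At (-1/2, 1/2): F = (-3.6250, -1.854426).
Jacobian J = [[x₂^2 - 1, 2·x₁·x₂], [6·x₁·x₂ + 6·x₁ + cos(x₁), 3·x₁^2 + 4·x₂ - 2]].
At the point, J = [[-0.7500, -0.5000], [-3.622417, 0.7500]] (det J = -2.373709).
Solving J·Δ = −F gives Δ = (-1.5360, -4.9460).

(-1.5360, -4.9460)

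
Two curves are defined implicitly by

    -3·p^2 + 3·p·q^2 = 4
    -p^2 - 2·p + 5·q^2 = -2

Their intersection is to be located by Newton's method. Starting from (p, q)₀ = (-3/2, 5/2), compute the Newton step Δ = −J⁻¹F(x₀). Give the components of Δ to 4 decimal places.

(0.2888, -1.3716)

At (-3/2, 5/2): F = (-38.8750, 34.0000).
Jacobian J = [[-6·p + 3·q^2, 6·p·q], [-2·p - 2, 10·q]].
At the point, J = [[27.7500, -22.5000], [1.0000, 25.0000]] (det J = 716.2500).
Solving J·Δ = −F gives Δ = (0.2888, -1.3716).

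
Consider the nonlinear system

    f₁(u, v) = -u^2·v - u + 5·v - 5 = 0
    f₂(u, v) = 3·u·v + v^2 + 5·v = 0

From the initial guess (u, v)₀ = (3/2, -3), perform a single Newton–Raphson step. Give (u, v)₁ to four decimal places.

At (3/2, -3): F = (-14.7500, -19.5000).
Jacobian J = [[-2·u·v - 1, -u^2 + 5], [3·v, 3·u + 2·v + 5]].
At the point, J = [[8.0000, 2.7500], [-9.0000, 3.5000]] (det J = 52.7500).
Solving J·Δ = −F gives Δ = (-0.0379, 5.4739).
Then the next iterate is (u, v)₁ = (1.4621, 2.4739).

(1.4621, 2.4739)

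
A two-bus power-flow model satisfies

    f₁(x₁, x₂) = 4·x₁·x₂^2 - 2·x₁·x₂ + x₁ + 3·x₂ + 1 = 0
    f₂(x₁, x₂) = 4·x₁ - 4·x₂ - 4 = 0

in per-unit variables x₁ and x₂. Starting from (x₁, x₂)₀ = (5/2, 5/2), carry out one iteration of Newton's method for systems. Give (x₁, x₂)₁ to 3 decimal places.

At (5/2, 5/2): F = (61.000, -4.000).
Jacobian J = [[4·x₂^2 - 2·x₂ + 1, 8·x₁·x₂ - 2·x₁ + 3], [4, -4]].
At the point, J = [[21.000, 48.000], [4.000, -4.000]] (det J = -276.000).
Solving J·Δ = −F gives Δ = (-0.188, -1.188).
Then the next iterate is (x₁, x₂)₁ = (2.312, 1.312).

(2.312, 1.312)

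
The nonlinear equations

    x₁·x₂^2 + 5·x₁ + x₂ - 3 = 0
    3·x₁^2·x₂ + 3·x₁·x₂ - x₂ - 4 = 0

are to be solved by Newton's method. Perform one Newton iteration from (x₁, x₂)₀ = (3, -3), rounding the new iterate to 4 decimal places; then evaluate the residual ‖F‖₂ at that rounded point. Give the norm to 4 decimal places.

34.5698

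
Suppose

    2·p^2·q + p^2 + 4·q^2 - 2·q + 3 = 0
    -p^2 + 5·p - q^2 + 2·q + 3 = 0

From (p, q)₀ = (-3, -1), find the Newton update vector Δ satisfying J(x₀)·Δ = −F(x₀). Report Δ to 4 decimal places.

At (-3, -1): F = (0.0000, -24.0000).
Jacobian J = [[4·p·q + 2·p, 2·p^2 + 8·q - 2], [-2·p + 5, -2·q + 2]].
At the point, J = [[6.0000, 8.0000], [11.0000, 4.0000]] (det J = -64.0000).
Solving J·Δ = −F gives Δ = (3.0000, -2.2500).

(3.0000, -2.2500)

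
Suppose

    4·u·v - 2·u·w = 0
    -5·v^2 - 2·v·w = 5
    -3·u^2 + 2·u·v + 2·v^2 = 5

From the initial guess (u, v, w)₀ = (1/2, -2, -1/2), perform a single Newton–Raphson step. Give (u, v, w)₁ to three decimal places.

At (1/2, -2, -1/2): F = (-3.500, -27.000, 0.250).
Jacobian J = [[4·v - 2·w, 4·u, -2·u], [0, -10·v - 2·w, -2·v], [-6·u + 2·v, 2·u + 4·v, 0]].
At the point, J = [[-7.000, 2.000, -1.000], [0.000, 21.000, 4.000], [-7.000, -7.000, 0.000]] (det J = -399.000).
Solving J·Δ = −F gives Δ = (-0.701, 0.737, 2.882).
Then the next iterate is (u, v, w)₁ = (-0.201, -1.263, 2.382).

(-0.201, -1.263, 2.382)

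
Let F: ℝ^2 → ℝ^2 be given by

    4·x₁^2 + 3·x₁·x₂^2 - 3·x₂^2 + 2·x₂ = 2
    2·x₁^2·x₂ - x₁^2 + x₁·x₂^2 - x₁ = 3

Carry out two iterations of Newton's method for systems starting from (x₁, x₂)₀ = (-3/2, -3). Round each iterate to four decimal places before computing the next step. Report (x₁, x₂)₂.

At (-3/2, -3): F = (-66.5000, -30.7500).
Jacobian J = [[8·x₁ + 3·x₂^2, 6·x₁·x₂ - 6·x₂ + 2], [4·x₁·x₂ - 2·x₁ + x₂^2 - 1, 2·x₁^2 + 2·x₁·x₂]].
At the point, J = [[15.0000, 47.0000], [29.0000, 13.5000]] (det J = -1160.5000).
Solving J·Δ = −F gives Δ = (0.4718, 1.2643).
Then the next iterate is (x₁, x₂)₁ = (-1.0282, -1.7357).
Round to (-1.0282, -1.7357) and repeat: F = (-19.573417, -9.796554), J = [[0.812363, 23.122080], [11.207641, 5.683684]].
Δ = (0.4529, 0.8306), so (x₁, x₂)₂ = (-0.5753, -0.9051).

(-0.5753, -0.9051)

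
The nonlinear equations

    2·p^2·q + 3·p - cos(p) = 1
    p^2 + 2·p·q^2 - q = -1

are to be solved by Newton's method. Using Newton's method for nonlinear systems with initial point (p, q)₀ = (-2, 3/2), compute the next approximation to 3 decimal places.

(-1.788, 1.085)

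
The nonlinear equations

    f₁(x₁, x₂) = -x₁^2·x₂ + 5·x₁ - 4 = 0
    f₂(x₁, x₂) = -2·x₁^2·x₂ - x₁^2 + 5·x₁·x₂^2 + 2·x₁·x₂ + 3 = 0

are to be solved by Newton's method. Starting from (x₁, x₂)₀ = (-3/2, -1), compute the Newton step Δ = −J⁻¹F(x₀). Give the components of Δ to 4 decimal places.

At (-3/2, -1): F = (-9.2500, 0.7500).
Jacobian J = [[-2·x₁·x₂ + 5, -x₁^2], [-4·x₁·x₂ - 2·x₁ + 5·x₂^2 + 2·x₂, -2·x₁^2 + 10·x₁·x₂ + 2·x₁]].
At the point, J = [[2.0000, -2.2500], [0.0000, 7.5000]] (det J = 15.0000).
Solving J·Δ = −F gives Δ = (4.5125, -0.1000).

(4.5125, -0.1000)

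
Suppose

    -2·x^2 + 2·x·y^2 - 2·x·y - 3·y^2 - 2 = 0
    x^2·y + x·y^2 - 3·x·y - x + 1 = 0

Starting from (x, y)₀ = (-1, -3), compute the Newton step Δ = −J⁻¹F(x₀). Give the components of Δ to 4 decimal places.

At (-1, -3): F = (-55.0000, -19.0000).
Jacobian J = [[-4·x + 2·y^2 - 2·y, 4·x·y - 2·x - 6·y], [2·x·y + y^2 - 3·y - 1, x^2 + 2·x·y - 3·x]].
At the point, J = [[28.0000, 32.0000], [23.0000, 10.0000]] (det J = -456.0000).
Solving J·Δ = −F gives Δ = (0.1272, 1.6075).

(0.1272, 1.6075)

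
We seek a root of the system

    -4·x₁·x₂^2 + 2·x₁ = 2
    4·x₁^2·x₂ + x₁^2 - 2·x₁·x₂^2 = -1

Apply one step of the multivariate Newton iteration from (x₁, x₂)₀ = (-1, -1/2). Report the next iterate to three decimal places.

(-0.500, -1.125)

At (-1, -1/2): F = (-3.000, 0.500).
Jacobian J = [[-4·x₂^2 + 2, -8·x₁·x₂], [8·x₁·x₂ + 2·x₁ - 2·x₂^2, 4·x₁^2 - 4·x₁·x₂]].
At the point, J = [[1.000, -4.000], [1.500, 2.000]] (det J = 8.000).
Solving J·Δ = −F gives Δ = (0.500, -0.625).
Then the next iterate is (x₁, x₂)₁ = (-0.500, -1.125).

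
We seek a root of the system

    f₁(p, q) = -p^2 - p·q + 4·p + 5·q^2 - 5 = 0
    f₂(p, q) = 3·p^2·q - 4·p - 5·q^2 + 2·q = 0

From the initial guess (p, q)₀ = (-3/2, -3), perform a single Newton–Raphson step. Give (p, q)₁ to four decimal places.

(-0.7294, -1.7735)

At (-3/2, -3): F = (27.2500, -65.2500).
Jacobian J = [[-2·p - q + 4, -p + 10·q], [6·p·q - 4, 3·p^2 - 10·q + 2]].
At the point, J = [[10.0000, -28.5000], [23.0000, 38.7500]] (det J = 1043.0000).
Solving J·Δ = −F gives Δ = (0.7706, 1.2265).
Then the next iterate is (p, q)₁ = (-0.7294, -1.7735).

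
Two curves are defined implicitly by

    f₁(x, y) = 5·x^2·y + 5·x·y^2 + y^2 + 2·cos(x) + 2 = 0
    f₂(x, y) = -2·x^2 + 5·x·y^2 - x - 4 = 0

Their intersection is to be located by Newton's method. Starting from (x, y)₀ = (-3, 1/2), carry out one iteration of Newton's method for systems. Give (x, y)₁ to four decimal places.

(-0.6372, 0.9130)

At (-3, 1/2): F = (19.020015, -22.7500).
Jacobian J = [[10·x·y + 5·y^2 - 2·sin(x), 5·x^2 + 10·x·y + 2·y], [-4·x + 5·y^2 - 1, 10·x·y]].
At the point, J = [[-13.467760, 31.0000], [12.2500, -15.0000]] (det J = -177.733600).
Solving J·Δ = −F gives Δ = (2.3628, 0.4130).
Then the next iterate is (x, y)₁ = (-0.6372, 0.9130).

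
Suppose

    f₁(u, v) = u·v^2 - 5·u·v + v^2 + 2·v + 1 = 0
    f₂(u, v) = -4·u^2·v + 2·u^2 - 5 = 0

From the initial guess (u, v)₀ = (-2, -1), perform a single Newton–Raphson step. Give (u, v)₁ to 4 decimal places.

(-1.6917, -0.2750)

At (-2, -1): F = (-12.0000, 19.0000).
Jacobian J = [[v^2 - 5·v, 2·u·v - 5·u + 2·v + 2], [-8·u·v + 4·u, -4·u^2]].
At the point, J = [[6.0000, 14.0000], [-24.0000, -16.0000]] (det J = 240.0000).
Solving J·Δ = −F gives Δ = (0.3083, 0.7250).
Then the next iterate is (u, v)₁ = (-1.6917, -0.2750).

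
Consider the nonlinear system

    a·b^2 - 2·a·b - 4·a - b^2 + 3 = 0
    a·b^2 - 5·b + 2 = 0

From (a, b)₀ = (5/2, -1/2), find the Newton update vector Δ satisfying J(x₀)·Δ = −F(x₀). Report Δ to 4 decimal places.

(-2.8876, 0.5871)

At (5/2, -1/2): F = (-4.1250, 5.1250).
Jacobian J = [[b^2 - 2·b - 4, 2·a·b - 2·a - 2·b], [b^2, 2·a·b - 5]].
At the point, J = [[-2.7500, -6.5000], [0.2500, -7.5000]] (det J = 22.2500).
Solving J·Δ = −F gives Δ = (-2.8876, 0.5871).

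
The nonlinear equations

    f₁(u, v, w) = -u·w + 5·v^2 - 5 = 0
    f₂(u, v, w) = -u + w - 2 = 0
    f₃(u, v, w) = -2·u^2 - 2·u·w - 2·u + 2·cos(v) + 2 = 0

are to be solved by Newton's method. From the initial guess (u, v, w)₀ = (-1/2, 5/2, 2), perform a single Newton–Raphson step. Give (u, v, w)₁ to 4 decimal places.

At (-1/2, 5/2, 2): F = (27.2500, 0.5000, 2.897713).
Jacobian J = [[-w, 10·v, -u], [-1, 0, 1], [-4·u - 2·w - 2, -2·sin(v), -2·u]].
At the point, J = [[-2.0000, 25.0000, 0.5000], [-1.0000, 0.0000, 1.0000], [-4.0000, -1.196944, 1.0000]] (det J = -76.795416).
Solving J·Δ = −F gives Δ = (1.2014, -1.0079, 0.7014).
Then the next iterate is (u, v, w)₁ = (0.7014, 1.4921, 2.7014).

(0.7014, 1.4921, 2.7014)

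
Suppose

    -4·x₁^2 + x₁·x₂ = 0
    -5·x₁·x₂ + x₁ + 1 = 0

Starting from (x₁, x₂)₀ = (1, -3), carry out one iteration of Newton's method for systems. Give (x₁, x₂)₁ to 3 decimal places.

(0.538, -1.077)

At (1, -3): F = (-7.000, 17.000).
Jacobian J = [[-8·x₁ + x₂, x₁], [-5·x₂ + 1, -5·x₁]].
At the point, J = [[-11.000, 1.000], [16.000, -5.000]] (det J = 39.000).
Solving J·Δ = −F gives Δ = (-0.462, 1.923).
Then the next iterate is (x₁, x₂)₁ = (0.538, -1.077).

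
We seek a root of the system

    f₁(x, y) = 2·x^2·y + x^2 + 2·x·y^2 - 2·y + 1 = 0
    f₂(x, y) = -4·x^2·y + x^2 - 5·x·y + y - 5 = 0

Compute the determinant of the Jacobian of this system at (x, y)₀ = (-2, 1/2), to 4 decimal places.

34.5000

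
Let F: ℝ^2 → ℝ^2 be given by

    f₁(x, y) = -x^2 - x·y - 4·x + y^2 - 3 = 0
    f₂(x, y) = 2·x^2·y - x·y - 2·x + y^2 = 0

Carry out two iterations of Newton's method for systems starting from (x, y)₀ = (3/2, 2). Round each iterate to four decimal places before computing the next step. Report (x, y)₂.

At (3/2, 2): F = (-10.2500, 7.0000).
Jacobian J = [[-2·x - y - 4, -x + 2·y], [4·x·y - y - 2, 2·x^2 - x + 2·y]].
At the point, J = [[-9.0000, 2.5000], [8.0000, 7.0000]] (det J = -83.0000).
Solving J·Δ = −F gives Δ = (-1.0753, 0.2289).
Then the next iterate is (x, y)₁ = (0.4247, 2.2289).
Round to (0.4247, 2.2289) and repeat: F = (-0.857789, 3.976035), J = [[-7.0783, 4.0331], [-0.442445, 4.393840]].
Δ = (-0.6755, -0.9729), so (x, y)₂ = (-0.2508, 1.2560).

(-0.2508, 1.2560)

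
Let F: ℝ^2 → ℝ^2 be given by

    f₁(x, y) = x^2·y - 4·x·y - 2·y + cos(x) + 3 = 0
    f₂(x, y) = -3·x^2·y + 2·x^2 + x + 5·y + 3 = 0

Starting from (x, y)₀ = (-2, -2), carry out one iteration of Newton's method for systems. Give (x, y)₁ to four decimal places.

(-1.4360, -1.2121)

At (-2, -2): F = (-17.416147, 23.0000).
Jacobian J = [[2·x·y - 4·y - sin(x), x^2 - 4·x - 2], [-6·x·y + 4·x + 1, -3·x^2 + 5]].
At the point, J = [[16.909297, 10.0000], [-31.0000, -7.0000]] (det J = 191.634918).
Solving J·Δ = −F gives Δ = (0.5640, 0.7879).
Then the next iterate is (x, y)₁ = (-1.4360, -1.2121).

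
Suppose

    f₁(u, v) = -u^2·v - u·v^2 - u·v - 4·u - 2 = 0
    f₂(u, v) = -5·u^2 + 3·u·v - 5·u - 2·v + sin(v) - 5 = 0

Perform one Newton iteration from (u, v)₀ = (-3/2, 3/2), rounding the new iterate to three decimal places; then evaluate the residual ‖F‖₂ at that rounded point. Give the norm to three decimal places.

At (-3/2, 3/2): F = (6.250, -17.50251).
Jacobian J = [[-2·u·v - v^2 - v - 4, -u^2 - 2·u·v - u], [-10·u + 3·v - 5, 3·u + cos(v) - 2]].
At the point, J = [[-3.250, 3.750], [14.500, -6.42926]] (det J = -33.47990).
Solving J·Δ = −F gives Δ = (0.760, -1.008).
Then the next iterate is (u, v)₁ = (-0.740, 0.492).
Re-evaluating at (-0.740, 0.492): F = (1.23379, -5.64185), so ‖F‖₂ = 5.775.

5.775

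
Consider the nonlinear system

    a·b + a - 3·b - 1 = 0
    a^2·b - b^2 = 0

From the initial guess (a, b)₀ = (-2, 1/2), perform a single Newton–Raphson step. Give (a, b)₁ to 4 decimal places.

(-3.4091, -1.0227)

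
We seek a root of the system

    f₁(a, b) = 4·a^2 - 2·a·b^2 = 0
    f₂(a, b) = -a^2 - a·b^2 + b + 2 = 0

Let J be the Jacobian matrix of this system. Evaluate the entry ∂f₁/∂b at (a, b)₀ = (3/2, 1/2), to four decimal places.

∂f₁/∂b = -4·a·b.
At (3/2, 1/2) this is -3.0000.

-3.0000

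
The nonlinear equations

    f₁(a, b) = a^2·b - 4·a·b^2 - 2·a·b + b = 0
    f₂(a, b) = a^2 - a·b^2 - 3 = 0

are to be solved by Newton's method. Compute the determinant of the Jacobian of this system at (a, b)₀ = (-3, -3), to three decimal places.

-624.000

J = [[2·a·b - 4·b^2 - 2·b, a^2 - 8·a·b - 2·a + 1], [2·a - b^2, -2·a·b]].
At the point, J = [[-12.000, -56.000], [-15.000, -18.000]].
det J = -624.000.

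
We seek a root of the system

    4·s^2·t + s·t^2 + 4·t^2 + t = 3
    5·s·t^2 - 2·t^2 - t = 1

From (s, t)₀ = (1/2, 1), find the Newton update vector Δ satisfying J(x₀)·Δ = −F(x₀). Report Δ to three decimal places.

(0.300, -0.455)

At (1/2, 1): F = (3.500, -1.500).
Jacobian J = [[8·s·t + t^2, 4·s^2 + 2·s·t + 8·t + 1], [5·t^2, 10·s·t - 4·t - 1]].
At the point, J = [[5.000, 11.000], [5.000, 0.000]] (det J = -55.000).
Solving J·Δ = −F gives Δ = (0.300, -0.455).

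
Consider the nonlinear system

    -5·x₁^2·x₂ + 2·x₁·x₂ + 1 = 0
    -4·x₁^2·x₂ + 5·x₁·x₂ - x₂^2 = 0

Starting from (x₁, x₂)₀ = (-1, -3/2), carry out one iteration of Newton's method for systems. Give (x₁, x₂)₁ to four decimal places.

(-0.6579, -0.7368)

At (-1, -3/2): F = (11.5000, 11.2500).
Jacobian J = [[-10·x₁·x₂ + 2·x₂, -5·x₁^2 + 2·x₁], [-8·x₁·x₂ + 5·x₂, -4·x₁^2 + 5·x₁ - 2·x₂]].
At the point, J = [[-18.0000, -7.0000], [-19.5000, -6.0000]] (det J = -28.5000).
Solving J·Δ = −F gives Δ = (0.3421, 0.7632).
Then the next iterate is (x₁, x₂)₁ = (-0.6579, -0.7368).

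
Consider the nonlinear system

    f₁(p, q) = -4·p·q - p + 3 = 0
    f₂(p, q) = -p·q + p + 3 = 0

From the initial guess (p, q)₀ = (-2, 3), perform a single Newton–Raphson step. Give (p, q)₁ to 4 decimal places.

At (-2, 3): F = (29.0000, 7.0000).
Jacobian J = [[-4·q - 1, -4·p], [-q + 1, -p]].
At the point, J = [[-13.0000, 8.0000], [-2.0000, 2.0000]] (det J = -10.0000).
Solving J·Δ = −F gives Δ = (0.2000, -3.3000).
Then the next iterate is (p, q)₁ = (-1.8000, -0.3000).

(-1.8000, -0.3000)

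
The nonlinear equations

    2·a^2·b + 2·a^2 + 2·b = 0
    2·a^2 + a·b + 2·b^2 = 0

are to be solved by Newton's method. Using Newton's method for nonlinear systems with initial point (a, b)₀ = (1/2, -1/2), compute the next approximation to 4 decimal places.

At (1/2, -1/2): F = (-0.7500, 0.7500).
Jacobian J = [[4·a·b + 4·a, 2·a^2 + 2], [4·a + b, a + 4·b]].
At the point, J = [[1.0000, 2.5000], [1.5000, -1.5000]] (det J = -5.2500).
Solving J·Δ = −F gives Δ = (-0.1429, 0.3571).
Then the next iterate is (a, b)₁ = (0.3571, -0.1429).

(0.3571, -0.1429)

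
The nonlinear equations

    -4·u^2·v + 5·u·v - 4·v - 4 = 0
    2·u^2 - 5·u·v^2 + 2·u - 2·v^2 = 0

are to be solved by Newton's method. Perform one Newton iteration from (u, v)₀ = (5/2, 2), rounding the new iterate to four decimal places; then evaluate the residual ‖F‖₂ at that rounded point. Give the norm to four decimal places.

17.5108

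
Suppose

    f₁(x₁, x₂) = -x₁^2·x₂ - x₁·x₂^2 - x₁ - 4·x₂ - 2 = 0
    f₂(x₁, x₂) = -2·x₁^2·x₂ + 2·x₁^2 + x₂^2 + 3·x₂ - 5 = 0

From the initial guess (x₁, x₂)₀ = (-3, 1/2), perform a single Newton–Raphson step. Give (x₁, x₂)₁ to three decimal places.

(-1.533, 0.282)

At (-3, 1/2): F = (-4.750, 5.750).
Jacobian J = [[-2·x₁·x₂ - x₂^2 - 1, -x₁^2 - 2·x₁·x₂ - 4], [-4·x₁·x₂ + 4·x₁, -2·x₁^2 + 2·x₂ + 3]].
At the point, J = [[1.750, -10.000], [-6.000, -14.000]] (det J = -84.500).
Solving J·Δ = −F gives Δ = (1.467, -0.218).
Then the next iterate is (x₁, x₂)₁ = (-1.533, 0.282).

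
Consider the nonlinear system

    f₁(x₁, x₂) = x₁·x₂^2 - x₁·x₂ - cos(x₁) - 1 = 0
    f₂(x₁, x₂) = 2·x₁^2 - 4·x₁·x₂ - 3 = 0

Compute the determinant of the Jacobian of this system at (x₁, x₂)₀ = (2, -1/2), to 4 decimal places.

J = [[x₂^2 - x₂ + sin(x₁), 2·x₁·x₂ - x₁], [4·x₁ - 4·x₂, -4·x₁]].
At the point, J = [[1.659297, -4.0000], [10.0000, -8.0000]].
det J = 26.7256.

26.7256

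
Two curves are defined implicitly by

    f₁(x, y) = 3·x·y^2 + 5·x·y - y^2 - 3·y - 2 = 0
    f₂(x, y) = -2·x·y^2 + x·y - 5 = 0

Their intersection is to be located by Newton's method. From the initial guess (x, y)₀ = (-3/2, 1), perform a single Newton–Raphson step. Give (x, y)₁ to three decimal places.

At (-3/2, 1): F = (-18.000, -3.500).
Jacobian J = [[3·y^2 + 5·y, 6·x·y + 5·x - 2·y - 3], [-2·y^2 + y, -4·x·y + x]].
At the point, J = [[8.000, -21.500], [-1.000, 4.500]] (det J = 14.500).
Solving J·Δ = −F gives Δ = (10.776, 3.172).
Then the next iterate is (x, y)₁ = (9.276, 4.172).

(9.276, 4.172)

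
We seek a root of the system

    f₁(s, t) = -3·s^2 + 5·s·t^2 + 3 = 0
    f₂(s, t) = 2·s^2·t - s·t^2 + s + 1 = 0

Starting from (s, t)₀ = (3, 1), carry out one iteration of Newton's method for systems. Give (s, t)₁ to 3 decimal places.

(1.686, 0.731)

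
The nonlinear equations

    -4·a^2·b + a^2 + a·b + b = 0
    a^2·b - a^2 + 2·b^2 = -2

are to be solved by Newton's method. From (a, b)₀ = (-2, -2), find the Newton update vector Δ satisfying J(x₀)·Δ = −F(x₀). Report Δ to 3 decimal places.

At (-2, -2): F = (38.000, -2.000).
Jacobian J = [[-8·a·b + 2·a + b, -4·a^2 + a + 1], [2·a·b - 2·a, a^2 + 4·b]].
At the point, J = [[-38.000, -17.000], [12.000, -4.000]] (det J = 356.000).
Solving J·Δ = −F gives Δ = (0.522, 1.067).

(0.522, 1.067)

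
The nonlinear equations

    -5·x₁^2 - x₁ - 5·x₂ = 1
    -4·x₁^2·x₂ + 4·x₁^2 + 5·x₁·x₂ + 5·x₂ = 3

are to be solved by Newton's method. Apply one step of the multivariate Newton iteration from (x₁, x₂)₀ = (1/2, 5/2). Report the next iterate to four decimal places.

(-3.7885, 4.5962)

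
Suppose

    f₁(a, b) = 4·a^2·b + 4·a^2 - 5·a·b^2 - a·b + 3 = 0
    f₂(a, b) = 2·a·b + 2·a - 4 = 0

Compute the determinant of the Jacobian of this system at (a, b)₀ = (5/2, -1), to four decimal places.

-20.0000

J = [[8·a·b + 8·a - 5·b^2 - b, 4·a^2 - 10·a·b - a], [2·b + 2, 2·a]].
At the point, J = [[-4.0000, 47.5000], [0.0000, 5.0000]].
det J = -20.0000.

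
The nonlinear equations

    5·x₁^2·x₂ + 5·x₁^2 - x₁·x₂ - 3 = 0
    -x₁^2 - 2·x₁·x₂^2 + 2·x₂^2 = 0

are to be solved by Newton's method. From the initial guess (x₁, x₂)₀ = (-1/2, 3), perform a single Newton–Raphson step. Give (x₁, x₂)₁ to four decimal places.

(-0.4579, 1.5537)

At (-1/2, 3): F = (3.5000, 26.7500).
Jacobian J = [[10·x₁·x₂ + 10·x₁ - x₂, 5·x₁^2 - x₁], [-2·x₁ - 2·x₂^2, -4·x₁·x₂ + 4·x₂]].
At the point, J = [[-23.0000, 1.7500], [-17.0000, 18.0000]] (det J = -384.2500).
Solving J·Δ = −F gives Δ = (0.0421, -1.4463).
Then the next iterate is (x₁, x₂)₁ = (-0.4579, 1.5537).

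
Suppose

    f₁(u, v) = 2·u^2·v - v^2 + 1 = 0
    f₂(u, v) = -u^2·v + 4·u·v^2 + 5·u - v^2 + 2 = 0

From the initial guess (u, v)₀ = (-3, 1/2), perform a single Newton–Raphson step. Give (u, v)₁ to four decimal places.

(3.5833, 2.2500)

At (-3, 1/2): F = (9.7500, -20.7500).
Jacobian J = [[4·u·v, 2·u^2 - 2·v], [-2·u·v + 4·v^2 + 5, -u^2 + 8·u·v - 2·v]].
At the point, J = [[-6.0000, 17.0000], [9.0000, -22.0000]] (det J = -21.0000).
Solving J·Δ = −F gives Δ = (6.5833, 1.7500).
Then the next iterate is (u, v)₁ = (3.5833, 2.2500).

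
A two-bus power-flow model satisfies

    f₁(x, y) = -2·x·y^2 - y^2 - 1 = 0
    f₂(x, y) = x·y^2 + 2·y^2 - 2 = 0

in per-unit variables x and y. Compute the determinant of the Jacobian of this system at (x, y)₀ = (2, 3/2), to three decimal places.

J = [[-2·y^2, -4·x·y - 2·y], [y^2, 2·x·y + 4·y]].
At the point, J = [[-4.500, -15.000], [2.250, 12.000]].
det J = -20.250.

-20.250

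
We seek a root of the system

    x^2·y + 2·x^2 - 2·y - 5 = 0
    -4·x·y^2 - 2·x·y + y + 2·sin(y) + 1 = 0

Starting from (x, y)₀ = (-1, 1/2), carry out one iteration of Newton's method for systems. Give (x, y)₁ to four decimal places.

(-1.5720, -0.1400)

At (-1, 1/2): F = (-3.5000, 4.458851).
Jacobian J = [[2·x·y + 4·x, x^2 - 2], [-4·y^2 - 2·y, -8·x·y - 2·x + 2·cos(y) + 1]].
At the point, J = [[-5.0000, -1.0000], [-2.0000, 8.755165]] (det J = -45.775826).
Solving J·Δ = −F gives Δ = (-0.5720, -0.6400).
Then the next iterate is (x, y)₁ = (-1.5720, -0.1400).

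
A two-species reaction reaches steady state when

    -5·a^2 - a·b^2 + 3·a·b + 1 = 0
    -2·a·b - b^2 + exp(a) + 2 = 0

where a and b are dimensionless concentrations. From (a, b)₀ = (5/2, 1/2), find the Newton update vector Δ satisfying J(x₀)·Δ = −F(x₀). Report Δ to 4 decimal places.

(-1.2194, -0.3673)

At (5/2, 1/2): F = (-27.1250, 11.432494).
Jacobian J = [[-10·a - b^2 + 3·b, -2·a·b + 3·a], [-2·b + exp(a), -2·a - 2·b]].
At the point, J = [[-23.7500, 5.0000], [11.182494, -6.0000]] (det J = 86.587530).
Solving J·Δ = −F gives Δ = (-1.2194, -0.3673).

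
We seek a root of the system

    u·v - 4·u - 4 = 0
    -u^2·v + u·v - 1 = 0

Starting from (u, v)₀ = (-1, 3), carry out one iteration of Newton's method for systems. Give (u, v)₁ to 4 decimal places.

(-0.9091, -0.0909)

At (-1, 3): F = (-3.0000, -7.0000).
Jacobian J = [[v - 4, u], [-2·u·v + v, -u^2 + u]].
At the point, J = [[-1.0000, -1.0000], [9.0000, -2.0000]] (det J = 11.0000).
Solving J·Δ = −F gives Δ = (0.0909, -3.0909).
Then the next iterate is (u, v)₁ = (-0.9091, -0.0909).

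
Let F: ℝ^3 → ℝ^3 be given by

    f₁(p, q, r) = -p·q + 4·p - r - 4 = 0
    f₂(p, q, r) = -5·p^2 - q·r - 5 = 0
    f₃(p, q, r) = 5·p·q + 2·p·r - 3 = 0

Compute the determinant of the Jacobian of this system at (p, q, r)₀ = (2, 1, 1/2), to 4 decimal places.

73.0000

J = [[-q + 4, -p, -1], [-10·p, -r, -q], [5·q + 2·r, 5·p, 2·p]].
At the point, J = [[3.0000, -2.0000, -1.0000], [-20.0000, -0.5000, -1.0000], [6.0000, 10.0000, 4.0000]].
det J = 73.0000.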